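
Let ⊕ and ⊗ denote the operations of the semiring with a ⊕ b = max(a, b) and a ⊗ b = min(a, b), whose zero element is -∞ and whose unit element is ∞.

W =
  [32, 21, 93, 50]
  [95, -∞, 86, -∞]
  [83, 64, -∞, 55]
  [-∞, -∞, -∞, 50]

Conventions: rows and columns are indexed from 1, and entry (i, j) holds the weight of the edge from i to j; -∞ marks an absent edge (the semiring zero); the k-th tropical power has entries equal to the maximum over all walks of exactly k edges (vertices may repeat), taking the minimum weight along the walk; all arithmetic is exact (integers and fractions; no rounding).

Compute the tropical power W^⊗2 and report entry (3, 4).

W^⊗2:
  [83, 64, 32, 55]
  [83, 64, 93, 55]
  [64, 21, 83, 50]
  [-∞, -∞, -∞, 50]
Key observation: the optimum is the walk 3->1->4, with weight 83 min 50 = 50.
Optimal value attained by: walk 3->1->4.
Answer: (W^⊗2)[3][4] = 50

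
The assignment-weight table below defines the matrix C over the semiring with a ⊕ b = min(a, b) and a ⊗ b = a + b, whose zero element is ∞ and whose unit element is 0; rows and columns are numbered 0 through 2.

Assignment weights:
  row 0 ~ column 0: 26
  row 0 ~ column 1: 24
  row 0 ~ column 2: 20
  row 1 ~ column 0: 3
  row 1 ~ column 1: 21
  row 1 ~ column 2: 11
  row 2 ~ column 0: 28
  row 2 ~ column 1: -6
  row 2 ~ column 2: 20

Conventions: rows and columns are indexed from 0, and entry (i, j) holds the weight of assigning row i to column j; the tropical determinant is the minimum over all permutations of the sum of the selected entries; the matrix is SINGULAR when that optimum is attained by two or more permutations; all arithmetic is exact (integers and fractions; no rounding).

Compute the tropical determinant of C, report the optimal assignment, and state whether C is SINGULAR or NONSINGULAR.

σ = (0, 1, 2): 26 + 21 + 20 = 67
σ = (0, 2, 1): 26 + 11 + (-6) = 31
σ = (1, 0, 2): 24 + 3 + 20 = 47
σ = (1, 2, 0): 24 + 11 + 28 = 63
σ = (2, 0, 1): 20 + 3 + (-6) = 17
σ = (2, 1, 0): 20 + 21 + 28 = 69
Optimal value attained by: σ = (2, 0, 1).
Answer: det⊕(C) = 17; verdict: NONSINGULAR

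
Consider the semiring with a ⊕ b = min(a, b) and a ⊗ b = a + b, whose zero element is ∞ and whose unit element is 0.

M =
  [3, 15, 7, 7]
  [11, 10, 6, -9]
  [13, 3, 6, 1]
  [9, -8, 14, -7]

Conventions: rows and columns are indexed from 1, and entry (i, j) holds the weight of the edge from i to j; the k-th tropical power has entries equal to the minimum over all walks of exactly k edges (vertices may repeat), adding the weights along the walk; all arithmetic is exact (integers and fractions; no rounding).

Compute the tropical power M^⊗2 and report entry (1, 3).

M^⊗2:
  [6, -1, 10, 0]
  [0, -17, 5, -16]
  [10, -7, 9, -6]
  [2, -15, -2, -17]
Key observation: the optimum is the walk 1->1->3, with weight 3 + 7 = 10.
Optimal value attained by: walk 1->1->3.
Answer: (M^⊗2)[1][3] = 10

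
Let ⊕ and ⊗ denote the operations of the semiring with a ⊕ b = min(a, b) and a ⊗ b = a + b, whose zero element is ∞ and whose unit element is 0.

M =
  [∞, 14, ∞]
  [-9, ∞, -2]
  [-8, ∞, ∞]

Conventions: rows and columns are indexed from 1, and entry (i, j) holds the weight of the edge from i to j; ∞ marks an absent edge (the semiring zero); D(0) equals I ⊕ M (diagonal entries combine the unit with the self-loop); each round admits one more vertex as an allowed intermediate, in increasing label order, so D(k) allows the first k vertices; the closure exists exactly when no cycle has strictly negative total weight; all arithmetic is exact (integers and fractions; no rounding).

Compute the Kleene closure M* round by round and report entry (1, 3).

D(0):
  [0, 14, ∞]
  [-9, 0, -2]
  [-8, ∞, 0]
D(1):
  [0, 14, ∞]
  [-9, 0, -2]
  [-8, 6, 0]
D(2):
  [0, 14, 12]
  [-9, 0, -2]
  [-8, 6, 0]
D(3):
  [0, 14, 12]
  [-10, 0, -2]
  [-8, 6, 0]
Answer: M*[1][3] = 12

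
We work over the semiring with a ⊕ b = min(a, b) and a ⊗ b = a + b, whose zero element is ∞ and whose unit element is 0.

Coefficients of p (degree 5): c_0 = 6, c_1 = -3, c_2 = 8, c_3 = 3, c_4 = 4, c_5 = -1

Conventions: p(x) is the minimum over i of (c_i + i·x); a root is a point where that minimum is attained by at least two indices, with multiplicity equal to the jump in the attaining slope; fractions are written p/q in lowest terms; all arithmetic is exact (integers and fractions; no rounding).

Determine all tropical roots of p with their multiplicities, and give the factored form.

hull edge (i=0, c=6) to (i=1, c=-3): slope -9, span 1
hull edge (i=1, c=-3) to (i=5, c=-1): slope 1/2, span 4
Factored form: p(x) = -1 ⊗ (x ⊕ (-1/2)) ⊗ (x ⊕ (-1/2)) ⊗ (x ⊕ (-1/2)) ⊗ (x ⊕ (-1/2)) ⊗ (x ⊕ 9)
Answer: roots = -1/2 (mult 4), 9 (mult 1)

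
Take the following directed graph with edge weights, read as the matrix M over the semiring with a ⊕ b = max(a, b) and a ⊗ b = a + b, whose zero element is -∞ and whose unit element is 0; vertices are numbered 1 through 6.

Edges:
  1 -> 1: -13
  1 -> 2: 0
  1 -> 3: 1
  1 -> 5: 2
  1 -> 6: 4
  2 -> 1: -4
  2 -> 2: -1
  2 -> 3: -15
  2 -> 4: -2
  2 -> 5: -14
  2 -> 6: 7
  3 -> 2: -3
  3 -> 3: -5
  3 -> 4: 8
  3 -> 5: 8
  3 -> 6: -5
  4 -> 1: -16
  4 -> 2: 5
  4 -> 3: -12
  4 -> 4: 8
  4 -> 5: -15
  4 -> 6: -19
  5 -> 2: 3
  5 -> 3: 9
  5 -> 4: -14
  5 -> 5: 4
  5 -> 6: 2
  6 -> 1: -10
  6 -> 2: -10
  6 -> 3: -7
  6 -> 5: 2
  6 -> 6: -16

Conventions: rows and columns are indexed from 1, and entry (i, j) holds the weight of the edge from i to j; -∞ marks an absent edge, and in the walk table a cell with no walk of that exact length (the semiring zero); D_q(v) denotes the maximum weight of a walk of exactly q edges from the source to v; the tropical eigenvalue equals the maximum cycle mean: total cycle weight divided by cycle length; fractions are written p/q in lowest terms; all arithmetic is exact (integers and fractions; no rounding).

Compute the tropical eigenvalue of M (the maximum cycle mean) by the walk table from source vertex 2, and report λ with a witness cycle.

q=0: [-∞, 0, -∞, -∞, -∞, -∞]
q=1: [-4, -1, -15, -2, -14, 7]
q=2: [-3, 3, 0, 6, 9, 6]
q=3: [-1, 12, 18, 14, 13, 11]
q=4: [8, 19, 22, 26, 26, 19]
q=5: [15, 31, 35, 34, 30, 28]
q=6: [27, 39, 39, 43, 43, 38]
Optimal cycle mean attained by: cycle 3->5->3, total 8 + 9, length 2.
Answer: λ = 17/2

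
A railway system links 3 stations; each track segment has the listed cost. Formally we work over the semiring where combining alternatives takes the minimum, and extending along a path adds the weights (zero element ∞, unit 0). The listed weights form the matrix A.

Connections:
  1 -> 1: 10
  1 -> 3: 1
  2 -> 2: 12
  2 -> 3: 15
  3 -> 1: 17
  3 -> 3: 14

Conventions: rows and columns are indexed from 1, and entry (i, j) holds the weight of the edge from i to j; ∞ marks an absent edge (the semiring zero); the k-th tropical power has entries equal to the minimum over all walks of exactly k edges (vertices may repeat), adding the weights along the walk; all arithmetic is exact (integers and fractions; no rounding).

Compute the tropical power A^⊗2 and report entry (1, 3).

A^⊗2:
  [18, ∞, 11]
  [32, 24, 27]
  [27, ∞, 18]
Key observation: the optimum is the walk 1->1->3, with weight 10 + 1 = 11.
Optimal value attained by: walk 1->1->3.
Answer: (A^⊗2)[1][3] = 11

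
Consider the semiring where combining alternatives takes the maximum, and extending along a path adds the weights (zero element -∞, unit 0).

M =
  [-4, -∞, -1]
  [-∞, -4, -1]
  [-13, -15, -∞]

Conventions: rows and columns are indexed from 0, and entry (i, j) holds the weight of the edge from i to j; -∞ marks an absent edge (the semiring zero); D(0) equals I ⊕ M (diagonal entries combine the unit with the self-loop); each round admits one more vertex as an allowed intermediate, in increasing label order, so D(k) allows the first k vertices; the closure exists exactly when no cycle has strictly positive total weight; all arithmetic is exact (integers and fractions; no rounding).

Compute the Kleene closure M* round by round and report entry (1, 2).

D(0):
  [0, -∞, -1]
  [-∞, 0, -1]
  [-13, -15, 0]
D(1):
  [0, -∞, -1]
  [-∞, 0, -1]
  [-13, -15, 0]
D(2):
  [0, -∞, -1]
  [-∞, 0, -1]
  [-13, -15, 0]
D(3):
  [0, -16, -1]
  [-14, 0, -1]
  [-13, -15, 0]
Answer: M*[1][2] = -1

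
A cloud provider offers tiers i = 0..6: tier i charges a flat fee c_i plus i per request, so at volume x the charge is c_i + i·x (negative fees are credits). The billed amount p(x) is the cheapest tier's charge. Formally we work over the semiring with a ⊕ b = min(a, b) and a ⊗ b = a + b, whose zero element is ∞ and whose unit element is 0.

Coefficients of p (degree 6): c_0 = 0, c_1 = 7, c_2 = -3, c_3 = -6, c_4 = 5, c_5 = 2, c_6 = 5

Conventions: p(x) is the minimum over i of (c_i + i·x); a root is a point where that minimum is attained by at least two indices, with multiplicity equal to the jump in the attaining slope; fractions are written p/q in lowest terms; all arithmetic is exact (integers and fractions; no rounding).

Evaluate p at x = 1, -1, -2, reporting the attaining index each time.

p(1) = min(0+0·1=0, 7+1·1=8, -3+2·1=-1, -6+3·1=-3, 5+4·1=9, 2+5·1=7, 5+6·1=11) = -3 (attained by i=3)
p(-1) = min(0+0·(-1)=0, 7+1·(-1)=6, -3+2·(-1)=-5, -6+3·(-1)=-9, 5+4·(-1)=1, 2+5·(-1)=-3, 5+6·(-1)=-1) = -9 (attained by i=3)
p(-2) = min(0+0·(-2)=0, 7+1·(-2)=5, -3+2·(-2)=-7, -6+3·(-2)=-12, 5+4·(-2)=-3, 2+5·(-2)=-8, 5+6·(-2)=-7) = -12 (attained by i=3)
Answer: p(1) = -3; p(-1) = -9; p(-2) = -12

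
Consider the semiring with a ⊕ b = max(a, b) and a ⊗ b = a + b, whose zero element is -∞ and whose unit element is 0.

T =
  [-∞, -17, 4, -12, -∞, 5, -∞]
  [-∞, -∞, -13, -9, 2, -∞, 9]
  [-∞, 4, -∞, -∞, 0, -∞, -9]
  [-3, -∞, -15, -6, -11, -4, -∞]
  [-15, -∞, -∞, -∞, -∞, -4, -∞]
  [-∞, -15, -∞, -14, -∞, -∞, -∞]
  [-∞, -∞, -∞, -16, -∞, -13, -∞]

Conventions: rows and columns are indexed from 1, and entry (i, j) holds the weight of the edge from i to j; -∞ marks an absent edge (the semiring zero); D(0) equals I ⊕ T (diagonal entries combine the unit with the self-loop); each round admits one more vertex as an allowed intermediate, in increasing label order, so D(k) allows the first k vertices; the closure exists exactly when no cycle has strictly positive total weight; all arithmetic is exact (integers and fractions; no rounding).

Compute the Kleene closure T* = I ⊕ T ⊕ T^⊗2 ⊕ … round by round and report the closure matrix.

D(0):
  [0, -17, 4, -12, -∞, 5, -∞]
  [-∞, 0, -13, -9, 2, -∞, 9]
  [-∞, 4, 0, -∞, 0, -∞, -9]
  [-3, -∞, -15, 0, -11, -4, -∞]
  [-15, -∞, -∞, -∞, 0, -4, -∞]
  [-∞, -15, -∞, -14, -∞, 0, -∞]
  [-∞, -∞, -∞, -16, -∞, -13, 0]
D(1):
  [0, -17, 4, -12, -∞, 5, -∞]
  [-∞, 0, -13, -9, 2, -∞, 9]
  [-∞, 4, 0, -∞, 0, -∞, -9]
  [-3, -20, 1, 0, -11, 2, -∞]
  [-15, -32, -11, -27, 0, -4, -∞]
  [-∞, -15, -∞, -14, -∞, 0, -∞]
  [-∞, -∞, -∞, -16, -∞, -13, 0]
D(2):
  [0, -17, 4, -12, -15, 5, -8]
  [-∞, 0, -13, -9, 2, -∞, 9]
  [-∞, 4, 0, -5, 6, -∞, 13]
  [-3, -20, 1, 0, -11, 2, -11]
  [-15, -32, -11, -27, 0, -4, -23]
  [-∞, -15, -28, -14, -13, 0, -6]
  [-∞, -∞, -∞, -16, -∞, -13, 0]
D(3):
  [0, 8, 4, -1, 10, 5, 17]
  [-∞, 0, -13, -9, 2, -∞, 9]
  [-∞, 4, 0, -5, 6, -∞, 13]
  [-3, 5, 1, 0, 7, 2, 14]
  [-15, -7, -11, -16, 0, -4, 2]
  [-∞, -15, -28, -14, -13, 0, -6]
  [-∞, -∞, -∞, -16, -∞, -13, 0]
D(4):
  [0, 8, 4, -1, 10, 5, 17]
  [-12, 0, -8, -9, 2, -7, 9]
  [-8, 4, 0, -5, 6, -3, 13]
  [-3, 5, 1, 0, 7, 2, 14]
  [-15, -7, -11, -16, 0, -4, 2]
  [-17, -9, -13, -14, -7, 0, 0]
  [-19, -11, -15, -16, -9, -13, 0]
D(5):
  [0, 8, 4, -1, 10, 6, 17]
  [-12, 0, -8, -9, 2, -2, 9]
  [-8, 4, 0, -5, 6, 2, 13]
  [-3, 5, 1, 0, 7, 3, 14]
  [-15, -7, -11, -16, 0, -4, 2]
  [-17, -9, -13, -14, -7, 0, 0]
  [-19, -11, -15, -16, -9, -13, 0]
D(6):
  [0, 8, 4, -1, 10, 6, 17]
  [-12, 0, -8, -9, 2, -2, 9]
  [-8, 4, 0, -5, 6, 2, 13]
  [-3, 5, 1, 0, 7, 3, 14]
  [-15, -7, -11, -16, 0, -4, 2]
  [-17, -9, -13, -14, -7, 0, 0]
  [-19, -11, -15, -16, -9, -13, 0]
D(7):
  [0, 8, 4, 1, 10, 6, 17]
  [-10, 0, -6, -7, 2, -2, 9]
  [-6, 4, 0, -3, 6, 2, 13]
  [-3, 5, 1, 0, 7, 3, 14]
  [-15, -7, -11, -14, 0, -4, 2]
  [-17, -9, -13, -14, -7, 0, 0]
  [-19, -11, -15, -16, -9, -13, 0]
Answer: T* = [[0, 8, 4, 1, 10, 6, 17], [-10, 0, -6, -7, 2, -2, 9], [-6, 4, 0, -3, 6, 2, 13], [-3, 5, 1, 0, 7, 3, 14], [-15, -7, -11, -14, 0, -4, 2], [-17, -9, -13, -14, -7, 0, 0], [-19, -11, -15, -16, -9, -13, 0]]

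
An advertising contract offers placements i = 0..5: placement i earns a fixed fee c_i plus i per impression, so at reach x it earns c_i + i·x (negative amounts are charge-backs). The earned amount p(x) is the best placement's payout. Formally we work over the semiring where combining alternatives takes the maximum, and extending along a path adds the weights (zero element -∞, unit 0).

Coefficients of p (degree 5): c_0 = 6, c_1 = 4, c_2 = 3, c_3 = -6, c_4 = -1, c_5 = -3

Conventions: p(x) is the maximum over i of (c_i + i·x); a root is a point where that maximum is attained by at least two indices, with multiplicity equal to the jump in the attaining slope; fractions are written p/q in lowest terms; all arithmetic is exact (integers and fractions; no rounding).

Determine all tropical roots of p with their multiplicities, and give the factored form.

hull edge (i=0, c=6) to (i=2, c=3): slope -3/2, span 2
hull edge (i=2, c=3) to (i=5, c=-3): slope -2, span 3
Factored form: p(x) = -3 ⊗ (x ⊕ 3/2) ⊗ (x ⊕ 3/2) ⊗ (x ⊕ 2) ⊗ (x ⊕ 2) ⊗ (x ⊕ 2)
Answer: roots = 3/2 (mult 2), 2 (mult 3)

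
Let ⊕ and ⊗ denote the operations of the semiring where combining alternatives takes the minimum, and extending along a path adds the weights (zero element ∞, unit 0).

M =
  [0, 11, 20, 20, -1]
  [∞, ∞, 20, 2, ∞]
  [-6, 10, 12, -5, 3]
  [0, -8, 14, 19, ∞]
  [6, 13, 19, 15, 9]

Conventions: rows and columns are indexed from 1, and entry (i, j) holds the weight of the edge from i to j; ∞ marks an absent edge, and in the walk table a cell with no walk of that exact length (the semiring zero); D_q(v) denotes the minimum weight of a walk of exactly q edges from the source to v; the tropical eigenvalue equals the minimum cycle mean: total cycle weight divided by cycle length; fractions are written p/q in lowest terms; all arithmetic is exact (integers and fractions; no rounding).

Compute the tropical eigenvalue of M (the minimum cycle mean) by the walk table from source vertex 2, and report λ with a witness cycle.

q=0: [∞, 0, ∞, ∞, ∞]
q=1: [∞, ∞, 20, 2, ∞]
q=2: [2, -6, 16, 15, 23]
q=3: [2, 7, 14, -4, 1]
q=4: [-4, -12, 10, 9, 1]
q=5: [-4, 1, 8, -10, -5]
Optimal cycle mean attained by: cycle 2->4->2, total 2 + (-8), length 2.
Answer: λ = -3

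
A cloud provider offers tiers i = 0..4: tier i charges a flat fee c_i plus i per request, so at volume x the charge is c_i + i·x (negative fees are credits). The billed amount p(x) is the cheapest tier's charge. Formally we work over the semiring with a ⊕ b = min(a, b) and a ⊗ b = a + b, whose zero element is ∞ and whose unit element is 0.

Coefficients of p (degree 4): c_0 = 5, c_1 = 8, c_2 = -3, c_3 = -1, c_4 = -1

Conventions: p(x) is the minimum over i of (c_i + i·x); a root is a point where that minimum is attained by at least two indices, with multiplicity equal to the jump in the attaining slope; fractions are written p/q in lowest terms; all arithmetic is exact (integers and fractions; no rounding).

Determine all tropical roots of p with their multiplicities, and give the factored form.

hull edge (i=0, c=5) to (i=2, c=-3): slope -4, span 2
hull edge (i=2, c=-3) to (i=4, c=-1): slope 1, span 2
Factored form: p(x) = -1 ⊗ (x ⊕ (-1)) ⊗ (x ⊕ (-1)) ⊗ (x ⊕ 4) ⊗ (x ⊕ 4)
Answer: roots = -1 (mult 2), 4 (mult 2)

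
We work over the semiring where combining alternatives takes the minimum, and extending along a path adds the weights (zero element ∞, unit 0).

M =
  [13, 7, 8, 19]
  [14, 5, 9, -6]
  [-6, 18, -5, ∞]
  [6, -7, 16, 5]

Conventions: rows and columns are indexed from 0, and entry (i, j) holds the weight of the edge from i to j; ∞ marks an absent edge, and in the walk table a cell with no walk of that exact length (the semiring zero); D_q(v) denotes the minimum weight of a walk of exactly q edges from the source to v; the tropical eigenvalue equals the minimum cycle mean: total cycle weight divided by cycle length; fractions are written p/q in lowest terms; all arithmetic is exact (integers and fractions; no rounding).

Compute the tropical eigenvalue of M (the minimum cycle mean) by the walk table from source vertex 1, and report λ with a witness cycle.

q=0: [∞, 0, ∞, ∞]
q=1: [14, 5, 9, -6]
q=2: [0, -13, 4, -1]
q=3: [-2, -8, -4, -19]
q=4: [-13, -26, -9, -14]
Optimal cycle mean attained by: cycle 1->3->1, total (-6) + (-7), length 2.
Answer: λ = -13/2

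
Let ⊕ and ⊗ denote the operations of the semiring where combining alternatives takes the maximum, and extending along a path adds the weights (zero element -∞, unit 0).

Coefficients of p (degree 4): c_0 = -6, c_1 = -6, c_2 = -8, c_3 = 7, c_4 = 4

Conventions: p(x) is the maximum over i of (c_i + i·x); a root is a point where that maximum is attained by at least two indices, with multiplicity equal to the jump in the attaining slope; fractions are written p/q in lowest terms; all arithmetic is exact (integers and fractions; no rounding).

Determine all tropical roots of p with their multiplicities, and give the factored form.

hull edge (i=0, c=-6) to (i=3, c=7): slope 13/3, span 3
hull edge (i=3, c=7) to (i=4, c=4): slope -3, span 1
Factored form: p(x) = 4 ⊗ (x ⊕ (-13/3)) ⊗ (x ⊕ (-13/3)) ⊗ (x ⊕ (-13/3)) ⊗ (x ⊕ 3)
Answer: roots = -13/3 (mult 3), 3 (mult 1)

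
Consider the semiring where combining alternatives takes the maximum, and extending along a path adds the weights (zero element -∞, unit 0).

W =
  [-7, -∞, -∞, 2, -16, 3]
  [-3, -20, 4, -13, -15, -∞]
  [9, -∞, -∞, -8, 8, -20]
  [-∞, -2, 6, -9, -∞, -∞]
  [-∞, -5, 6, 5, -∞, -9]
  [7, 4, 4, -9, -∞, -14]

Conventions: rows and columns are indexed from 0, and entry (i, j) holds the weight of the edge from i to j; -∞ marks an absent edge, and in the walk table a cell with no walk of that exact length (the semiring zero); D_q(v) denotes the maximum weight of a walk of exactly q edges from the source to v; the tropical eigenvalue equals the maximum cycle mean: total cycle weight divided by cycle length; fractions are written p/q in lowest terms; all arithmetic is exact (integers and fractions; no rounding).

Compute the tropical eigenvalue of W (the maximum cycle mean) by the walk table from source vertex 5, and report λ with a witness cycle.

q=0: [-∞, -∞, -∞, -∞, -∞, 0]
q=1: [7, 4, 4, -9, -∞, -14]
q=2: [13, -10, 8, 9, 12, 10]
q=3: [17, 14, 18, 17, 16, 16]
q=4: [27, 20, 23, 21, 26, 20]
q=5: [32, 24, 32, 31, 31, 30]
q=6: [41, 34, 37, 36, 40, 35]
Optimal cycle mean attained by: cycle 2->4->2, total 8 + 6, length 2.
Answer: λ = 7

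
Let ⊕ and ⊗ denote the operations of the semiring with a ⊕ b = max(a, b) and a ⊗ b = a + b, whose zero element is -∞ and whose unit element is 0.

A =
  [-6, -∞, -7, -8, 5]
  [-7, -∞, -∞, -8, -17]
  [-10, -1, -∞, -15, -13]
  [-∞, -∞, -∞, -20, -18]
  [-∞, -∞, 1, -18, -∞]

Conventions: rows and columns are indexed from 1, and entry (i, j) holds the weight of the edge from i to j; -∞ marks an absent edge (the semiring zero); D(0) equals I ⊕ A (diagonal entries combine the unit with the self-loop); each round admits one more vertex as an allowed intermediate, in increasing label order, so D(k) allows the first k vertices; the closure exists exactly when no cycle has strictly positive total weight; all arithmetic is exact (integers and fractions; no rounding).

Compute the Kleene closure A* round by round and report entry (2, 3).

D(0):
  [0, -∞, -7, -8, 5]
  [-7, 0, -∞, -8, -17]
  [-10, -1, 0, -15, -13]
  [-∞, -∞, -∞, 0, -18]
  [-∞, -∞, 1, -18, 0]
D(1):
  [0, -∞, -7, -8, 5]
  [-7, 0, -14, -8, -2]
  [-10, -1, 0, -15, -5]
  [-∞, -∞, -∞, 0, -18]
  [-∞, -∞, 1, -18, 0]
D(2):
  [0, -∞, -7, -8, 5]
  [-7, 0, -14, -8, -2]
  [-8, -1, 0, -9, -3]
  [-∞, -∞, -∞, 0, -18]
  [-∞, -∞, 1, -18, 0]
D(3):
  [0, -8, -7, -8, 5]
  [-7, 0, -14, -8, -2]
  [-8, -1, 0, -9, -3]
  [-∞, -∞, -∞, 0, -18]
  [-7, 0, 1, -8, 0]
D(4):
  [0, -8, -7, -8, 5]
  [-7, 0, -14, -8, -2]
  [-8, -1, 0, -9, -3]
  [-∞, -∞, -∞, 0, -18]
  [-7, 0, 1, -8, 0]
D(5):
  [0, 5, 6, -3, 5]
  [-7, 0, -1, -8, -2]
  [-8, -1, 0, -9, -3]
  [-25, -18, -17, 0, -18]
  [-7, 0, 1, -8, 0]
Answer: A*[2][3] = -1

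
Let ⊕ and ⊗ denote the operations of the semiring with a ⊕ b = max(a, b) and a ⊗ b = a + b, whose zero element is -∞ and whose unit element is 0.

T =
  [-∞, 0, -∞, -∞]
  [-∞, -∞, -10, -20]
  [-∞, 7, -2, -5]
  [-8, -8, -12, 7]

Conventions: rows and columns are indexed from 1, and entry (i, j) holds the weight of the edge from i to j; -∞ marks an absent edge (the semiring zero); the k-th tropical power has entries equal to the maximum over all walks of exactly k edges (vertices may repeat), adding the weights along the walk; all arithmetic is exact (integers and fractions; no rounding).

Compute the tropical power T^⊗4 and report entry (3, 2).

T^⊗2:
  [-∞, -∞, -10, -20]
  [-28, -3, -12, -13]
  [-13, 5, -3, 2]
  [-1, -1, -5, 14]
T^⊗3:
  [-28, -3, -12, -13]
  [-21, -5, -13, -6]
  [-6, 4, -5, 9]
  [6, 6, 2, 21]
T^⊗4:
  [-21, -5, -13, -6]
  [-14, -6, -15, 1]
  [1, 2, -3, 16]
  [13, 13, 9, 28]
Key observation: the optimum is the walk 3->2->3->3->2, with weight 7 + (-10) + (-2) + 7 = 2.
Optimal value attained by: walk 3->2->3->3->2.
Answer: (T^⊗4)[3][2] = 2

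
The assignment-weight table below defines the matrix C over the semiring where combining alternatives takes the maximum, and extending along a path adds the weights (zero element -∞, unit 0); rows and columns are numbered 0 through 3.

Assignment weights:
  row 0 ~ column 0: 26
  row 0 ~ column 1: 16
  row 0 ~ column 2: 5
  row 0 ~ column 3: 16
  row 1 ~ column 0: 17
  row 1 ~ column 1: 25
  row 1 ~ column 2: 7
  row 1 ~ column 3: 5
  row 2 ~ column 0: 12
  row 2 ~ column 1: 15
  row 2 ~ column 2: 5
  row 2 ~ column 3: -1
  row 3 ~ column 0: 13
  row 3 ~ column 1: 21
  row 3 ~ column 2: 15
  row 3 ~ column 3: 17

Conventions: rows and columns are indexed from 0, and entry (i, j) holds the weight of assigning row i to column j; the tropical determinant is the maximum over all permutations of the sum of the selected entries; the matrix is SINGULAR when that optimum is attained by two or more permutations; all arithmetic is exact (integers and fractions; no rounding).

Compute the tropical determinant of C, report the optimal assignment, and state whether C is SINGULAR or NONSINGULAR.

σ = (0, 1, 2, 3): 26 + 25 + 5 + 17 = 73
σ = (0, 1, 3, 2): 26 + 25 + (-1) + 15 = 65
σ = (0, 2, 1, 3): 26 + 7 + 15 + 17 = 65
σ = (0, 2, 3, 1): 26 + 7 + (-1) + 21 = 53
σ = (0, 3, 1, 2): 26 + 5 + 15 + 15 = 61
σ = (0, 3, 2, 1): 26 + 5 + 5 + 21 = 57
σ = (1, 0, 2, 3): 16 + 17 + 5 + 17 = 55
σ = (1, 0, 3, 2): 16 + 17 + (-1) + 15 = 47
σ = (1, 2, 0, 3): 16 + 7 + 12 + 17 = 52
σ = (1, 2, 3, 0): 16 + 7 + (-1) + 13 = 35
σ = (1, 3, 0, 2): 16 + 5 + 12 + 15 = 48
σ = (1, 3, 2, 0): 16 + 5 + 5 + 13 = 39
σ = (2, 0, 1, 3): 5 + 17 + 15 + 17 = 54
σ = (2, 0, 3, 1): 5 + 17 + (-1) + 21 = 42
σ = (2, 1, 0, 3): 5 + 25 + 12 + 17 = 59
σ = (2, 1, 3, 0): 5 + 25 + (-1) + 13 = 42
σ = (2, 3, 0, 1): 5 + 5 + 12 + 21 = 43
σ = (2, 3, 1, 0): 5 + 5 + 15 + 13 = 38
σ = (3, 0, 1, 2): 16 + 17 + 15 + 15 = 63
σ = (3, 0, 2, 1): 16 + 17 + 5 + 21 = 59
σ = (3, 1, 0, 2): 16 + 25 + 12 + 15 = 68
σ = (3, 1, 2, 0): 16 + 25 + 5 + 13 = 59
σ = (3, 2, 0, 1): 16 + 7 + 12 + 21 = 56
σ = (3, 2, 1, 0): 16 + 7 + 15 + 13 = 51
Optimal value attained by: σ = (0, 1, 2, 3).
Answer: det⊕(C) = 73; verdict: NONSINGULAR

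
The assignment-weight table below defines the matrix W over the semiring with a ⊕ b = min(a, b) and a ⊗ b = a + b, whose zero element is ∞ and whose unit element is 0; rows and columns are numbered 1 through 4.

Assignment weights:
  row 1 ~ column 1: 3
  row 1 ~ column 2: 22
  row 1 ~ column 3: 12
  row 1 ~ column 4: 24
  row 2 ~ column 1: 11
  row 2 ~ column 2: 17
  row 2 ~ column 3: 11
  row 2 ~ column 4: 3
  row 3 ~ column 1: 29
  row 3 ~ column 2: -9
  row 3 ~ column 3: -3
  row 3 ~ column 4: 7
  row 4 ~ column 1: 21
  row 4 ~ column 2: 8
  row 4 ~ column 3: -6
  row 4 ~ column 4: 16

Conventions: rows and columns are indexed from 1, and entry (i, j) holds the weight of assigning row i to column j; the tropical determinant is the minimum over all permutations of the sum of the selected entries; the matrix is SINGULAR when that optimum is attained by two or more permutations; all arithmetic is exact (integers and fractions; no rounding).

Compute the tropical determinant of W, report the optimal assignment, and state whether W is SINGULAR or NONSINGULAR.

σ = (1, 2, 3, 4): 3 + 17 + (-3) + 16 = 33
σ = (1, 2, 4, 3): 3 + 17 + 7 + (-6) = 21
σ = (1, 3, 2, 4): 3 + 11 + (-9) + 16 = 21
σ = (1, 3, 4, 2): 3 + 11 + 7 + 8 = 29
σ = (1, 4, 2, 3): 3 + 3 + (-9) + (-6) = -9
σ = (1, 4, 3, 2): 3 + 3 + (-3) + 8 = 11
σ = (2, 1, 3, 4): 22 + 11 + (-3) + 16 = 46
σ = (2, 1, 4, 3): 22 + 11 + 7 + (-6) = 34
σ = (2, 3, 1, 4): 22 + 11 + 29 + 16 = 78
σ = (2, 3, 4, 1): 22 + 11 + 7 + 21 = 61
σ = (2, 4, 1, 3): 22 + 3 + 29 + (-6) = 48
σ = (2, 4, 3, 1): 22 + 3 + (-3) + 21 = 43
σ = (3, 1, 2, 4): 12 + 11 + (-9) + 16 = 30
σ = (3, 1, 4, 2): 12 + 11 + 7 + 8 = 38
σ = (3, 2, 1, 4): 12 + 17 + 29 + 16 = 74
σ = (3, 2, 4, 1): 12 + 17 + 7 + 21 = 57
σ = (3, 4, 1, 2): 12 + 3 + 29 + 8 = 52
σ = (3, 4, 2, 1): 12 + 3 + (-9) + 21 = 27
σ = (4, 1, 2, 3): 24 + 11 + (-9) + (-6) = 20
σ = (4, 1, 3, 2): 24 + 11 + (-3) + 8 = 40
σ = (4, 2, 1, 3): 24 + 17 + 29 + (-6) = 64
σ = (4, 2, 3, 1): 24 + 17 + (-3) + 21 = 59
σ = (4, 3, 1, 2): 24 + 11 + 29 + 8 = 72
σ = (4, 3, 2, 1): 24 + 11 + (-9) + 21 = 47
Optimal value attained by: σ = (1, 4, 2, 3).
Answer: det⊕(W) = -9; verdict: NONSINGULAR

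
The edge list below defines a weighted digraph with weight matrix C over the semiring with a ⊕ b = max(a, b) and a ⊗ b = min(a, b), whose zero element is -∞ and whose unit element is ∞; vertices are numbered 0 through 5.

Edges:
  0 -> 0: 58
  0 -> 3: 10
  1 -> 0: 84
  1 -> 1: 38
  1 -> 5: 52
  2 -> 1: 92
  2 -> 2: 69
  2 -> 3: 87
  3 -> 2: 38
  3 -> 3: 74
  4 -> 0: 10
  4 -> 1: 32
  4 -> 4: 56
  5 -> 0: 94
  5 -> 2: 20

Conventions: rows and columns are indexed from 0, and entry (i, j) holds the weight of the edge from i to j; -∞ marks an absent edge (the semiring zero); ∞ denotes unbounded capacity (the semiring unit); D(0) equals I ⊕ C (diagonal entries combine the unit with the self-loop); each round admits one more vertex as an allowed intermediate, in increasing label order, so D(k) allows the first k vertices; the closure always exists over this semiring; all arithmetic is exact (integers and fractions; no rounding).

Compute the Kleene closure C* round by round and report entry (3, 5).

D(0):
  [∞, -∞, -∞, 10, -∞, -∞]
  [84, ∞, -∞, -∞, -∞, 52]
  [-∞, 92, ∞, 87, -∞, -∞]
  [-∞, -∞, 38, ∞, -∞, -∞]
  [10, 32, -∞, -∞, ∞, -∞]
  [94, -∞, 20, -∞, -∞, ∞]
D(1):
  [∞, -∞, -∞, 10, -∞, -∞]
  [84, ∞, -∞, 10, -∞, 52]
  [-∞, 92, ∞, 87, -∞, -∞]
  [-∞, -∞, 38, ∞, -∞, -∞]
  [10, 32, -∞, 10, ∞, -∞]
  [94, -∞, 20, 10, -∞, ∞]
D(2):
  [∞, -∞, -∞, 10, -∞, -∞]
  [84, ∞, -∞, 10, -∞, 52]
  [84, 92, ∞, 87, -∞, 52]
  [-∞, -∞, 38, ∞, -∞, -∞]
  [32, 32, -∞, 10, ∞, 32]
  [94, -∞, 20, 10, -∞, ∞]
D(3):
  [∞, -∞, -∞, 10, -∞, -∞]
  [84, ∞, -∞, 10, -∞, 52]
  [84, 92, ∞, 87, -∞, 52]
  [38, 38, 38, ∞, -∞, 38]
  [32, 32, -∞, 10, ∞, 32]
  [94, 20, 20, 20, -∞, ∞]
D(4):
  [∞, 10, 10, 10, -∞, 10]
  [84, ∞, 10, 10, -∞, 52]
  [84, 92, ∞, 87, -∞, 52]
  [38, 38, 38, ∞, -∞, 38]
  [32, 32, 10, 10, ∞, 32]
  [94, 20, 20, 20, -∞, ∞]
D(5):
  [∞, 10, 10, 10, -∞, 10]
  [84, ∞, 10, 10, -∞, 52]
  [84, 92, ∞, 87, -∞, 52]
  [38, 38, 38, ∞, -∞, 38]
  [32, 32, 10, 10, ∞, 32]
  [94, 20, 20, 20, -∞, ∞]
D(6):
  [∞, 10, 10, 10, -∞, 10]
  [84, ∞, 20, 20, -∞, 52]
  [84, 92, ∞, 87, -∞, 52]
  [38, 38, 38, ∞, -∞, 38]
  [32, 32, 20, 20, ∞, 32]
  [94, 20, 20, 20, -∞, ∞]
Answer: C*[3][5] = 38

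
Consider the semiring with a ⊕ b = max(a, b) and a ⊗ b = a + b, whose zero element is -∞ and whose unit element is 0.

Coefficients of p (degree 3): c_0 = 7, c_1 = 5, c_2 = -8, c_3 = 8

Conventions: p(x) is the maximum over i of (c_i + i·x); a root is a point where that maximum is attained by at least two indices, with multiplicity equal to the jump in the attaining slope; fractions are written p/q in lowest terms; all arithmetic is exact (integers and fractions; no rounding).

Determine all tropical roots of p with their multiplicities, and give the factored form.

hull edge (i=0, c=7) to (i=3, c=8): slope 1/3, span 3
Factored form: p(x) = 8 ⊗ (x ⊕ (-1/3)) ⊗ (x ⊕ (-1/3)) ⊗ (x ⊕ (-1/3))
Answer: roots = -1/3 (mult 3)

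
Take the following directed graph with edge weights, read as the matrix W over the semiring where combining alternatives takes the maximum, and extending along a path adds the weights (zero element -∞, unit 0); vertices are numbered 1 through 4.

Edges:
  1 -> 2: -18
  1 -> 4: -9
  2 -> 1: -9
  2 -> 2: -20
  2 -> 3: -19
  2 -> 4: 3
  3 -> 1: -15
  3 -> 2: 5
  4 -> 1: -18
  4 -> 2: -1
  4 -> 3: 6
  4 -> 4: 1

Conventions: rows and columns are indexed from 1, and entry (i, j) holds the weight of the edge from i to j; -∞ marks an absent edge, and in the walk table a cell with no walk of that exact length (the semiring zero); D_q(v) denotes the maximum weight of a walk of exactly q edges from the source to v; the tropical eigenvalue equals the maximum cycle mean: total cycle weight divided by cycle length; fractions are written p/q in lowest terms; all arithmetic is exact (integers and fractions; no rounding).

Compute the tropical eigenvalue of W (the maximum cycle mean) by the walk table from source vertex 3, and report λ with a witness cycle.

q=0: [-∞, -∞, 0, -∞]
q=1: [-15, 5, -∞, -∞]
q=2: [-4, -15, -14, 8]
q=3: [-10, 7, 14, 9]
q=4: [-1, 19, 15, 10]
Optimal cycle mean attained by: cycle 2->4->3->2, total 3 + 6 + 5, length 3.
Answer: λ = 14/3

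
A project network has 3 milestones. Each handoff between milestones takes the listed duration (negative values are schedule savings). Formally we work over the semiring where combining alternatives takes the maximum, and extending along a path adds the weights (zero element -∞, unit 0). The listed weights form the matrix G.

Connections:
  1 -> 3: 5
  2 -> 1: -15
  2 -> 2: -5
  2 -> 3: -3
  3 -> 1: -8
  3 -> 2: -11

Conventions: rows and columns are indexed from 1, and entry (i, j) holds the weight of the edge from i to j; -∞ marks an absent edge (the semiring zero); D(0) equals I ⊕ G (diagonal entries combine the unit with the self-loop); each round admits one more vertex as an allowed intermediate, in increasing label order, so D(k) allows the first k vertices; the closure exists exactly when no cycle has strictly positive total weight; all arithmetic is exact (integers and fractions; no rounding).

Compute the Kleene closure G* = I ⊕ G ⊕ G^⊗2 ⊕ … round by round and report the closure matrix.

D(0):
  [0, -∞, 5]
  [-15, 0, -3]
  [-8, -11, 0]
D(1):
  [0, -∞, 5]
  [-15, 0, -3]
  [-8, -11, 0]
D(2):
  [0, -∞, 5]
  [-15, 0, -3]
  [-8, -11, 0]
D(3):
  [0, -6, 5]
  [-11, 0, -3]
  [-8, -11, 0]
Answer: G* = [[0, -6, 5], [-11, 0, -3], [-8, -11, 0]]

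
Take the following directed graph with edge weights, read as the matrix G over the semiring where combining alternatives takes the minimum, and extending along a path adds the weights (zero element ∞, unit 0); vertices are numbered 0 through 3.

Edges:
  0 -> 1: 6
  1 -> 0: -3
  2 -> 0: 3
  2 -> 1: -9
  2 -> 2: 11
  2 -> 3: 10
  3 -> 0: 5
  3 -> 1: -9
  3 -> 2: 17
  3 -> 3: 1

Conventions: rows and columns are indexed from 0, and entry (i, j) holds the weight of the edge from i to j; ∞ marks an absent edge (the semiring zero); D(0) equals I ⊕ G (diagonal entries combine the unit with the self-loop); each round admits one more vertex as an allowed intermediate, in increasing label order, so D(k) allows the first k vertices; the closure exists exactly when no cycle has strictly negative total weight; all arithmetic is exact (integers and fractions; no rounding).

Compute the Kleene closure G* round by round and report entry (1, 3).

D(0):
  [0, 6, ∞, ∞]
  [-3, 0, ∞, ∞]
  [3, -9, 0, 10]
  [5, -9, 17, 0]
D(1):
  [0, 6, ∞, ∞]
  [-3, 0, ∞, ∞]
  [3, -9, 0, 10]
  [5, -9, 17, 0]
D(2):
  [0, 6, ∞, ∞]
  [-3, 0, ∞, ∞]
  [-12, -9, 0, 10]
  [-12, -9, 17, 0]
D(3):
  [0, 6, ∞, ∞]
  [-3, 0, ∞, ∞]
  [-12, -9, 0, 10]
  [-12, -9, 17, 0]
D(4):
  [0, 6, ∞, ∞]
  [-3, 0, ∞, ∞]
  [-12, -9, 0, 10]
  [-12, -9, 17, 0]
Answer: G*[1][3] = ∞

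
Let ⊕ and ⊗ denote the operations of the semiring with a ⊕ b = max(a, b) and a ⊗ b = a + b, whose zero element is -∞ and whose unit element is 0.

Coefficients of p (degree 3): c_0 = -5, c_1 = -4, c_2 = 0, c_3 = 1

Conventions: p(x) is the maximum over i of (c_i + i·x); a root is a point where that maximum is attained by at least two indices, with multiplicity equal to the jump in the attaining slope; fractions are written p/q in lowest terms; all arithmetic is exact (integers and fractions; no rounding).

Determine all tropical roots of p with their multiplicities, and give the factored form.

hull edge (i=0, c=-5) to (i=2, c=0): slope 5/2, span 2
hull edge (i=2, c=0) to (i=3, c=1): slope 1, span 1
Factored form: p(x) = 1 ⊗ (x ⊕ (-5/2)) ⊗ (x ⊕ (-5/2)) ⊗ (x ⊕ (-1))
Answer: roots = -5/2 (mult 2), -1 (mult 1)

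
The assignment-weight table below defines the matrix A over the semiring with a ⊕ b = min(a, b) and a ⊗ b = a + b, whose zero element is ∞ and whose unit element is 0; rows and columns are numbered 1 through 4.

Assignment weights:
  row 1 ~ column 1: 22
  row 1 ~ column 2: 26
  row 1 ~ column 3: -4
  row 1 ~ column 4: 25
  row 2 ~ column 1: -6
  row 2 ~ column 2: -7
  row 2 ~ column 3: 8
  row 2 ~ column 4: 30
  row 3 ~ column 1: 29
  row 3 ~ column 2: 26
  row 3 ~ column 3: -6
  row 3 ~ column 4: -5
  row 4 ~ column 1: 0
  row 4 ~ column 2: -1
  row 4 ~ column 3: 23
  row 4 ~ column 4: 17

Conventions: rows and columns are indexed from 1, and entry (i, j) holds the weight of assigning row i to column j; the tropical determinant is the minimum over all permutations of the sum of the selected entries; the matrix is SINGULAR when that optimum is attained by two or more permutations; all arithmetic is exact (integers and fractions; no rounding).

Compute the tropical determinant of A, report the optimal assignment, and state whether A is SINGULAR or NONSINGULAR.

σ = (1, 2, 3, 4): 22 + (-7) + (-6) + 17 = 26
σ = (1, 2, 4, 3): 22 + (-7) + (-5) + 23 = 33
σ = (1, 3, 2, 4): 22 + 8 + 26 + 17 = 73
σ = (1, 3, 4, 2): 22 + 8 + (-5) + (-1) = 24
σ = (1, 4, 2, 3): 22 + 30 + 26 + 23 = 101
σ = (1, 4, 3, 2): 22 + 30 + (-6) + (-1) = 45
σ = (2, 1, 3, 4): 26 + (-6) + (-6) + 17 = 31
σ = (2, 1, 4, 3): 26 + (-6) + (-5) + 23 = 38
σ = (2, 3, 1, 4): 26 + 8 + 29 + 17 = 80
σ = (2, 3, 4, 1): 26 + 8 + (-5) + 0 = 29
σ = (2, 4, 1, 3): 26 + 30 + 29 + 23 = 108
σ = (2, 4, 3, 1): 26 + 30 + (-6) + 0 = 50
σ = (3, 1, 2, 4): (-4) + (-6) + 26 + 17 = 33
σ = (3, 1, 4, 2): (-4) + (-6) + (-5) + (-1) = -16
σ = (3, 2, 1, 4): (-4) + (-7) + 29 + 17 = 35
σ = (3, 2, 4, 1): (-4) + (-7) + (-5) + 0 = -16
σ = (3, 4, 1, 2): (-4) + 30 + 29 + (-1) = 54
σ = (3, 4, 2, 1): (-4) + 30 + 26 + 0 = 52
σ = (4, 1, 2, 3): 25 + (-6) + 26 + 23 = 68
σ = (4, 1, 3, 2): 25 + (-6) + (-6) + (-1) = 12
σ = (4, 2, 1, 3): 25 + (-7) + 29 + 23 = 70
σ = (4, 2, 3, 1): 25 + (-7) + (-6) + 0 = 12
σ = (4, 3, 1, 2): 25 + 8 + 29 + (-1) = 61
σ = (4, 3, 2, 1): 25 + 8 + 26 + 0 = 59
Optimal value attained by: σ = (3, 1, 4, 2).
Answer: det⊕(A) = -16; verdict: SINGULAR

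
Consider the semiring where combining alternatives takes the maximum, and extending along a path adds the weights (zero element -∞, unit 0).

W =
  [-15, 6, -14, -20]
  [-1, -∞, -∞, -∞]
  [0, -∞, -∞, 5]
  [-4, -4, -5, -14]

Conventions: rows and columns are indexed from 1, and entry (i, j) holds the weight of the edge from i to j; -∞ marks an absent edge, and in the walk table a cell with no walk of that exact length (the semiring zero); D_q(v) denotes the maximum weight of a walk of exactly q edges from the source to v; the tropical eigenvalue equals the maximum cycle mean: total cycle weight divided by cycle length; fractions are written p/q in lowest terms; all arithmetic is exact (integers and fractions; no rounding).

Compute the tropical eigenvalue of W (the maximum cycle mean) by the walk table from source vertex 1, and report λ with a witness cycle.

q=0: [0, -∞, -∞, -∞]
q=1: [-15, 6, -14, -20]
q=2: [5, -9, -25, -9]
q=3: [-10, 11, -9, -15]
q=4: [10, -4, -20, -4]
Optimal cycle mean attained by: cycle 1->2->1, total 6 + (-1), length 2.
Answer: λ = 5/2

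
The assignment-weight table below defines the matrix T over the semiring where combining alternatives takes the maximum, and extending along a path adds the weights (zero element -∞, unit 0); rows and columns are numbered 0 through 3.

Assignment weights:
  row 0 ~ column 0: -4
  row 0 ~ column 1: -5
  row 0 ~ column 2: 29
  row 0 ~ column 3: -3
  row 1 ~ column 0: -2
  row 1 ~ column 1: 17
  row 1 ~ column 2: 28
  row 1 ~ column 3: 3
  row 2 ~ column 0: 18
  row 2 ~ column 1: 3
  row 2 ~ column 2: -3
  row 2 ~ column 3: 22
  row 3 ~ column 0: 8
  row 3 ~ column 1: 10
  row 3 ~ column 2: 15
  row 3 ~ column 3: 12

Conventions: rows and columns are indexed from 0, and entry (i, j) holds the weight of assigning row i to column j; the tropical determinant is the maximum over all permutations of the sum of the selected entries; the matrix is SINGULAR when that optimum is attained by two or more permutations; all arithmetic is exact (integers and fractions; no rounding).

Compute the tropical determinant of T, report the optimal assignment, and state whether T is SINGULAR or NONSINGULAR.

σ = (0, 1, 2, 3): (-4) + 17 + (-3) + 12 = 22
σ = (0, 1, 3, 2): (-4) + 17 + 22 + 15 = 50
σ = (0, 2, 1, 3): (-4) + 28 + 3 + 12 = 39
σ = (0, 2, 3, 1): (-4) + 28 + 22 + 10 = 56
σ = (0, 3, 1, 2): (-4) + 3 + 3 + 15 = 17
σ = (0, 3, 2, 1): (-4) + 3 + (-3) + 10 = 6
σ = (1, 0, 2, 3): (-5) + (-2) + (-3) + 12 = 2
σ = (1, 0, 3, 2): (-5) + (-2) + 22 + 15 = 30
σ = (1, 2, 0, 3): (-5) + 28 + 18 + 12 = 53
σ = (1, 2, 3, 0): (-5) + 28 + 22 + 8 = 53
σ = (1, 3, 0, 2): (-5) + 3 + 18 + 15 = 31
σ = (1, 3, 2, 0): (-5) + 3 + (-3) + 8 = 3
σ = (2, 0, 1, 3): 29 + (-2) + 3 + 12 = 42
σ = (2, 0, 3, 1): 29 + (-2) + 22 + 10 = 59
σ = (2, 1, 0, 3): 29 + 17 + 18 + 12 = 76
σ = (2, 1, 3, 0): 29 + 17 + 22 + 8 = 76
σ = (2, 3, 0, 1): 29 + 3 + 18 + 10 = 60
σ = (2, 3, 1, 0): 29 + 3 + 3 + 8 = 43
σ = (3, 0, 1, 2): (-3) + (-2) + 3 + 15 = 13
σ = (3, 0, 2, 1): (-3) + (-2) + (-3) + 10 = 2
σ = (3, 1, 0, 2): (-3) + 17 + 18 + 15 = 47
σ = (3, 1, 2, 0): (-3) + 17 + (-3) + 8 = 19
σ = (3, 2, 0, 1): (-3) + 28 + 18 + 10 = 53
σ = (3, 2, 1, 0): (-3) + 28 + 3 + 8 = 36
Optimal value attained by: σ = (2, 1, 0, 3).
Answer: det⊕(T) = 76; verdict: SINGULAR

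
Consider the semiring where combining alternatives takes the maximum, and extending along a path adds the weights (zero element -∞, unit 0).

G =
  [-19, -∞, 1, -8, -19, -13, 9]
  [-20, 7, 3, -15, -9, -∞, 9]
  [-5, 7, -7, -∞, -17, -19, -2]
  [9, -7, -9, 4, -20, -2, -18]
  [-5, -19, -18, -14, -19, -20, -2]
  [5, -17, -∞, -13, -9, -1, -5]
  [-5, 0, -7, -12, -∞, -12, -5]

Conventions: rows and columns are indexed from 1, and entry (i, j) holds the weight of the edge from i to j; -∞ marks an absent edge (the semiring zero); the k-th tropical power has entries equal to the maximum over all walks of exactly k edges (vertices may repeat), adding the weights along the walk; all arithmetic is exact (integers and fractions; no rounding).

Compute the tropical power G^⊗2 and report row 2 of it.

G^⊗2:
  [4, 9, 2, -3, -16, -3, 4]
  [4, 14, 10, -3, -2, -3, 16]
  [-7, 14, 10, -8, -2, -14, 16]
  [13, 0, 10, 8, -10, 2, 18]
  [-5, -2, -4, -10, -24, -14, 4]
  [4, -5, 6, -3, -10, -2, 14]
  [-3, 7, 3, -8, -9, -13, 9]
Answer: row 2 of G^⊗2 = [4, 14, 10, -3, -2, -3, 16]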